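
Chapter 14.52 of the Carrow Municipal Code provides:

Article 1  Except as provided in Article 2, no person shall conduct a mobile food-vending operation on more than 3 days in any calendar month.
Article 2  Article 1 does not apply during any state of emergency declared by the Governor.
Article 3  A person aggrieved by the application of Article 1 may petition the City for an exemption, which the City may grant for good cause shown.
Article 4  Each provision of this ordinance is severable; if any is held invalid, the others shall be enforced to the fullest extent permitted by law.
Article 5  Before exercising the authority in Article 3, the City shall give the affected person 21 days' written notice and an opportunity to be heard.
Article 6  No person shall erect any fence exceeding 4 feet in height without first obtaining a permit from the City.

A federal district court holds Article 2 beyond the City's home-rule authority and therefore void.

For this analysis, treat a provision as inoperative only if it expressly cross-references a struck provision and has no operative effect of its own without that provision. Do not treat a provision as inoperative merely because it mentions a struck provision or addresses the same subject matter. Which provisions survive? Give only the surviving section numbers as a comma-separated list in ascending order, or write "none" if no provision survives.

Article 2 is struck. Although Article 1 refers to Article 2, its operative terms do not depend on Article 2, so it remains in effect. No other provision's operative terms depend on Article 2. Under the severability clause in Article 4, the remaining provisions continue in force. The provisions still in force are Article 1, Article 3, Article 4, Article 5, and Article 6.

1, 3, 4, 5, 6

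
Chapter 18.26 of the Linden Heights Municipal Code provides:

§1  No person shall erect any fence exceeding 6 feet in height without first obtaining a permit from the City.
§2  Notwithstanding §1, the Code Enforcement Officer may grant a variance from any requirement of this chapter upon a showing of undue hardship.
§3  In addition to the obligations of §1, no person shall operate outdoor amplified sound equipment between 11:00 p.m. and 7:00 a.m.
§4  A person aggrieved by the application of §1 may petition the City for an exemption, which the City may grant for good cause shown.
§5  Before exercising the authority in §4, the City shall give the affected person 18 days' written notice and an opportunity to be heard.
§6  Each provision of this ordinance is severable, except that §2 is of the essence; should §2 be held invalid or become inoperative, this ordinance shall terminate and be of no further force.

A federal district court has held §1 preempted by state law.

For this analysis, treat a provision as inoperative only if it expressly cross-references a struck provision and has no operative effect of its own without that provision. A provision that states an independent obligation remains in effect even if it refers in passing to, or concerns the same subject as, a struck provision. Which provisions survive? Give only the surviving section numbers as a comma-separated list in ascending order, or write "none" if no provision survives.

2, 3, 6

§1 is struck. §4 operates only by reference to §1, so it falls with §1. §5 has no operative effect of its own apart from §4 and is therefore inoperative. §3 mentions §1 but its own obligation stands independently of §1, so §3 is not affected. Although §2 refers to §1, its operative terms do not depend on §1, so it remains in effect. §6 makes §2 an essential term, but §2 is unaffected, so the severability proviso in §6 preserves the remaining provisions. §2, §3, and §6 remain in effect.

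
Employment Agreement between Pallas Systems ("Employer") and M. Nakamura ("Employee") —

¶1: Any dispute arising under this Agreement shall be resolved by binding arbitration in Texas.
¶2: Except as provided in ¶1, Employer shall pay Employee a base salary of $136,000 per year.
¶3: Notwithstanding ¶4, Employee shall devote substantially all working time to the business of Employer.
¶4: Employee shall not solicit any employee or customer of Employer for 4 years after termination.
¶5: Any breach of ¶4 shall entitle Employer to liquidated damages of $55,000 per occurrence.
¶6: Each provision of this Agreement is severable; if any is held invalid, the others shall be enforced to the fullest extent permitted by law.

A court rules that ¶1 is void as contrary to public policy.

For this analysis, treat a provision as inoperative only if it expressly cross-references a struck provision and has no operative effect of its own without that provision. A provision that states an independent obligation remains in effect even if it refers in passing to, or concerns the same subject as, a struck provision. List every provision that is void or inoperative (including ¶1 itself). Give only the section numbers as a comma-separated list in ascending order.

1

¶1 is struck. ¶2 mentions ¶1 but its own obligation stands independently of ¶1, so ¶2 is not affected. Nothing else in the Agreement is defined by reference to ¶1. ¶6 is a severability clause and preserves every provision that can still be given independent effect. The provisions still in force are ¶2, ¶3, ¶4, ¶5, and ¶6.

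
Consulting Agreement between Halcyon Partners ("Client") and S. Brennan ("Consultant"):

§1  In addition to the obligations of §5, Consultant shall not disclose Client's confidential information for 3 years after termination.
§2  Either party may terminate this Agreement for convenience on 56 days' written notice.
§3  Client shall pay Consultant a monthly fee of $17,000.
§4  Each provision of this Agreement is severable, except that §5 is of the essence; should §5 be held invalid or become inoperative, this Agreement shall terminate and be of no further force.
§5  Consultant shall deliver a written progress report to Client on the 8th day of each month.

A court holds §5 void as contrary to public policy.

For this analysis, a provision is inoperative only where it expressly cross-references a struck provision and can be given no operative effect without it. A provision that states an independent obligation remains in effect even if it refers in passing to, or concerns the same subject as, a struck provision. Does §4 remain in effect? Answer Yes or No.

No

§5 is struck. Nothing else in the Agreement is defined by reference to §5. §4 makes §5 an essential term, and §5 is the provision held invalid; under §4, the entire Agreement is therefore void. No provision of the Agreement survives. §4 is among the inoperative provisions, so the answer is no.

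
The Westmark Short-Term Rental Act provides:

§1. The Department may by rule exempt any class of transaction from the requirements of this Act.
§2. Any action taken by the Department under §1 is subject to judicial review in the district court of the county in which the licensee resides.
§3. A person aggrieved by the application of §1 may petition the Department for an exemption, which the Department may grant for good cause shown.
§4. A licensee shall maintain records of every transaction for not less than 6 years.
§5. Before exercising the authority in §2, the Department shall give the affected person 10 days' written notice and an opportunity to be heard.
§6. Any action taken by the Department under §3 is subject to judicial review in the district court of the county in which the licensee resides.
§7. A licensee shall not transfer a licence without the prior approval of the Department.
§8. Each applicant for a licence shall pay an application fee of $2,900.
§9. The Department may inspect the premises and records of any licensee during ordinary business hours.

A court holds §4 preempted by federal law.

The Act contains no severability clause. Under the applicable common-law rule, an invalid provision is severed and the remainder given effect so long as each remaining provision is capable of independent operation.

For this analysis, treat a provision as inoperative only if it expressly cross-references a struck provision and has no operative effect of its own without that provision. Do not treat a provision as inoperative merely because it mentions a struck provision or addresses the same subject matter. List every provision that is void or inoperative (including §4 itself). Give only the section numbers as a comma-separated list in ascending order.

4

§4 is struck. Nothing else in the Act is defined by reference to §4. Under the stated default rule, only provisions that cannot operate independently fall away; the rest are enforced. That leaves §1, §2, §3, §5, §6, §7, §8, and §9 in effect.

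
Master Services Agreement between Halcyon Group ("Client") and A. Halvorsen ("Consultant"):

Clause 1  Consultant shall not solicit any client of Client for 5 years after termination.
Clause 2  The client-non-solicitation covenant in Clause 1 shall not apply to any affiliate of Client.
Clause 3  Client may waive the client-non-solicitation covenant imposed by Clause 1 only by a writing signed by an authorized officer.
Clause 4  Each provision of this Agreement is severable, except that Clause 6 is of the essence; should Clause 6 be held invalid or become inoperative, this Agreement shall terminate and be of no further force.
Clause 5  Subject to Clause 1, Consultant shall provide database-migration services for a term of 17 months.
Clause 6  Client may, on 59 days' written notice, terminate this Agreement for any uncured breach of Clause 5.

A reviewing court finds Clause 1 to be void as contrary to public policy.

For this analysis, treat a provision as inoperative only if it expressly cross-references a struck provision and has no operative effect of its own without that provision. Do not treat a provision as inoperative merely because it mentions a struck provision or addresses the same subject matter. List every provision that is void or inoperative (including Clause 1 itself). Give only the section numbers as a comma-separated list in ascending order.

Clause 1 is struck. The whole of Clause 2 is the carve-out from the client-non-solicitation covenant, defined by reference to Clause 1, so Clause 2 cannot stand once Clause 1 is removed. Clause 3 has no operative effect of its own apart from Clause 1 and is therefore inoperative. Although Clause 5 refers to Clause 1, its operative terms do not depend on Clause 1, so it remains in effect. Clause 4 makes Clause 6 an essential term, but Clause 6 is unaffected, so the severability proviso in Clause 4 preserves the remaining provisions. That leaves Clause 4, Clause 5, and Clause 6 in effect.

1, 2, 3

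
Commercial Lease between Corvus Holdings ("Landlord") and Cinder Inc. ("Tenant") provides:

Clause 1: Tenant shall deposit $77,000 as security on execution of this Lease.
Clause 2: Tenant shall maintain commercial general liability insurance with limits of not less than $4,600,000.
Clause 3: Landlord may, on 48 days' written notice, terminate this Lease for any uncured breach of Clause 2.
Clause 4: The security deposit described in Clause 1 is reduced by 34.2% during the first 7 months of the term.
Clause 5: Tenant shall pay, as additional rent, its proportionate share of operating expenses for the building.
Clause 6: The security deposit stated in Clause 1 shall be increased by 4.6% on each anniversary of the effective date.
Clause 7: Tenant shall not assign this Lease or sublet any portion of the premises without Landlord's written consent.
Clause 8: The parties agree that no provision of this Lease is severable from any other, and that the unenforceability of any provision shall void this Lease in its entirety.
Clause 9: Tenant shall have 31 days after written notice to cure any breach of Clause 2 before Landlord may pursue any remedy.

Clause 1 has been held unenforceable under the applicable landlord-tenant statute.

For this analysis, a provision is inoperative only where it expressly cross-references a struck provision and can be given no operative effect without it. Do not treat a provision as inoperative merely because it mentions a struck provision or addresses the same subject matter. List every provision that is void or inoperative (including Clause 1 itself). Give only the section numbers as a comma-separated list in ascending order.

1, 2, 3, 4, 5, 6, 7, 8, 9

Clause 1 is struck. Clause 4 does nothing except set the introductory reduction to the security deposit by reference to Clause 1; with Clause 1 gone it has no independent effect and is inoperative. Clause 6 operates only by reference to Clause 1, so it falls with Clause 1. Clause 8 provides that the Lease is not severable, so the invalidity of any one provision voids the entire Lease. No provision of the Lease survives.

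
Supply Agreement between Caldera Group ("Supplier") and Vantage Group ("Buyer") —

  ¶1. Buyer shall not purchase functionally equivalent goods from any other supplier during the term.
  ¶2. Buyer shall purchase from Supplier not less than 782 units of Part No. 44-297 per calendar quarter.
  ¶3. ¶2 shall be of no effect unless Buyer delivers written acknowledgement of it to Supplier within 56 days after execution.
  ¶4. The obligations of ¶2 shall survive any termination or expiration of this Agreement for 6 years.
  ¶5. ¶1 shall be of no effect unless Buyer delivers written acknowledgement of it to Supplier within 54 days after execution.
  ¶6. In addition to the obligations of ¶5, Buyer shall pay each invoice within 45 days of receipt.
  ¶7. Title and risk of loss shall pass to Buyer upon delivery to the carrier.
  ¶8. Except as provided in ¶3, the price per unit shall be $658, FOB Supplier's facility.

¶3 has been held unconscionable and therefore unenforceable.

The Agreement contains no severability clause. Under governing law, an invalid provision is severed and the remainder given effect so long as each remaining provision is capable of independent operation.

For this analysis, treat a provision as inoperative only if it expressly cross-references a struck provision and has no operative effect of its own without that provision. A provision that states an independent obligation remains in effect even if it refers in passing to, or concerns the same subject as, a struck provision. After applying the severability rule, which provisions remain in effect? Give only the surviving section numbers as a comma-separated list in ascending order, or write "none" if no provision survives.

1, 2, 4, 5, 6, 7, 8

¶3 is struck. Although ¶8 refers to ¶3, its operative terms do not depend on ¶3, so it remains in effect. No other provision's operative terms depend on ¶3. Under the stated default rule, only provisions that cannot operate independently fall away; the rest are enforced. That leaves ¶1, ¶2, ¶4, ¶5, ¶6, ¶7, and ¶8 in effect.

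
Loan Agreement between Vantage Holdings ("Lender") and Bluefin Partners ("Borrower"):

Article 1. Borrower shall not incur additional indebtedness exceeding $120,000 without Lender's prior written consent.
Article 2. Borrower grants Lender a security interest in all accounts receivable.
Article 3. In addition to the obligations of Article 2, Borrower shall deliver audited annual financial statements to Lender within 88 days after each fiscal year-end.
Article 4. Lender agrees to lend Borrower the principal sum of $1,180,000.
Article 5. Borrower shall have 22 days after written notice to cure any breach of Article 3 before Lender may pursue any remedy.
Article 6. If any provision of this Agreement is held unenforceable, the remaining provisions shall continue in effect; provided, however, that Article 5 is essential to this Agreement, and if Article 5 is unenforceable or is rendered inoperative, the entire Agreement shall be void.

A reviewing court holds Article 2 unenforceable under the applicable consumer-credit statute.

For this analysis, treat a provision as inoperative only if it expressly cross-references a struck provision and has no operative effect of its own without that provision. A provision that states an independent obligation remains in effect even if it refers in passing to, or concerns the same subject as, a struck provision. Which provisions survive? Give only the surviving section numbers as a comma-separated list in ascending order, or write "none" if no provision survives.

Article 2 is struck. Although Article 3 refers to Article 2, its operative terms do not depend on Article 2, so it remains in effect. Nothing else in the Agreement is defined by reference to Article 2. Article 6 makes Article 5 an essential term, but Article 5 is unaffected, so the severability proviso in Article 6 preserves the remaining provisions. That leaves Article 1, Article 3, Article 4, Article 5, and Article 6 in effect.

1, 3, 4, 5, 6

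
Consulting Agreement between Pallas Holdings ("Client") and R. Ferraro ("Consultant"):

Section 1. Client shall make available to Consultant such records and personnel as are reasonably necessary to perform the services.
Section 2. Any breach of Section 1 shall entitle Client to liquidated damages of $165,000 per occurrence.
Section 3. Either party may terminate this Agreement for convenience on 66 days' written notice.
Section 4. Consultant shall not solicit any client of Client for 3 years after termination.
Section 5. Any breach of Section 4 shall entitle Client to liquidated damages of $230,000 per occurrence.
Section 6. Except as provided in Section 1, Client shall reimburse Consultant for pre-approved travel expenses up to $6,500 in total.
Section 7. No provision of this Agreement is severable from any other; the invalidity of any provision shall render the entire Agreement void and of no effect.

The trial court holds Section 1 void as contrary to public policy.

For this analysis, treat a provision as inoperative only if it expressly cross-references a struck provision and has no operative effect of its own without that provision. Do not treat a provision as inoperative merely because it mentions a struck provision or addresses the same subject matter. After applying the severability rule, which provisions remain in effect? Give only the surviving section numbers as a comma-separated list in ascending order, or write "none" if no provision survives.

Section 1 is struck. Section 2 has no operative effect of its own apart from Section 1 and is therefore inoperative. Section 7 provides that the Agreement is not severable, so the invalidity of any one provision voids the entire Agreement. No provision of the Agreement survives.

none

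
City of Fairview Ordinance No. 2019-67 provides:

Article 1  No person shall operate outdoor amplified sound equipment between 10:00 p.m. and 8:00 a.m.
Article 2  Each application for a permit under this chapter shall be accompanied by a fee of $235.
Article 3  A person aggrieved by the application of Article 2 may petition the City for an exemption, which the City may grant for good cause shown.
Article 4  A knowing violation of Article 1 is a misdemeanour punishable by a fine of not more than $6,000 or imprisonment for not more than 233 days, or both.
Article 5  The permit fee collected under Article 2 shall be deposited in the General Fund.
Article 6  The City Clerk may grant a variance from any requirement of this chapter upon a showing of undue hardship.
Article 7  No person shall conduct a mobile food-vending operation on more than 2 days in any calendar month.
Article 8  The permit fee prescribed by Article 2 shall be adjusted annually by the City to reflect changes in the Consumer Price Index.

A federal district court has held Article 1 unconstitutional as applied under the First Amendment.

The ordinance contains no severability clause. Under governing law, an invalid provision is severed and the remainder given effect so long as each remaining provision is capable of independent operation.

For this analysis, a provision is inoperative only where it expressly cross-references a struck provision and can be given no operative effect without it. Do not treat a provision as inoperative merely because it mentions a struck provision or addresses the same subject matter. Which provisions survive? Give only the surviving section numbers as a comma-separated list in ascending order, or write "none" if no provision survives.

Article 1 is struck. The only function of Article 4 is the criminal penalty for violating Article 1, so it cannot stand once Article 1 is removed. With no severability clause, the stated default rule severs what cannot stand and enforces each remaining provision that can operate on its own. Article 2, Article 3, Article 5, Article 6, Article 7, and Article 8 remain in effect.

2, 3, 5, 6, 7, 8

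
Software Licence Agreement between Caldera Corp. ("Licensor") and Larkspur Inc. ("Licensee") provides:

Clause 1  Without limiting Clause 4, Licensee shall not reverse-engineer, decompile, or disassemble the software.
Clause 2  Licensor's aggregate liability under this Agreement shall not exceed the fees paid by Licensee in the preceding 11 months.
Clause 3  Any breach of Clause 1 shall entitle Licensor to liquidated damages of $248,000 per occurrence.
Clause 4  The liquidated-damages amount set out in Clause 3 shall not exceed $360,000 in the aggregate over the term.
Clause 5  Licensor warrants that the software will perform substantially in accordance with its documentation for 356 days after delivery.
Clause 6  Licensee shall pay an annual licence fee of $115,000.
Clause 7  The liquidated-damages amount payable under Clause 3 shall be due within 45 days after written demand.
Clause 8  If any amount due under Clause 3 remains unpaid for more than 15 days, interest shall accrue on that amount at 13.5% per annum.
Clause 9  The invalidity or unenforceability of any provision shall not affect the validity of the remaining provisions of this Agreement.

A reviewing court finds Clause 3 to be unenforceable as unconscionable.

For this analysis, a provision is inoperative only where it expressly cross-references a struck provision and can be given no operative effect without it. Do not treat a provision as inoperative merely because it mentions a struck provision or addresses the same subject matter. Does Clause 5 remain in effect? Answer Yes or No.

Yes

Clause 3 is struck. Clause 4 operates only by reference to Clause 3, so it falls with Clause 3. The whole of Clause 7 is the payment deadline for the liquidated-damages amount, defined by reference to Clause 3, so Clause 7 cannot stand once Clause 3 is removed. Clause 8 has no operative effect of its own apart from Clause 3 and is therefore inoperative. Clause 1 mentions Clause 4 but its own obligation stands independently of Clause 4, so Clause 1 is not affected. Clause 9 is a severability clause and preserves every provision that can still be given independent effect. The provisions still in force are Clause 1, Clause 2, Clause 5, Clause 6, and Clause 9. Clause 5 is among the surviving provisions, so the answer is yes.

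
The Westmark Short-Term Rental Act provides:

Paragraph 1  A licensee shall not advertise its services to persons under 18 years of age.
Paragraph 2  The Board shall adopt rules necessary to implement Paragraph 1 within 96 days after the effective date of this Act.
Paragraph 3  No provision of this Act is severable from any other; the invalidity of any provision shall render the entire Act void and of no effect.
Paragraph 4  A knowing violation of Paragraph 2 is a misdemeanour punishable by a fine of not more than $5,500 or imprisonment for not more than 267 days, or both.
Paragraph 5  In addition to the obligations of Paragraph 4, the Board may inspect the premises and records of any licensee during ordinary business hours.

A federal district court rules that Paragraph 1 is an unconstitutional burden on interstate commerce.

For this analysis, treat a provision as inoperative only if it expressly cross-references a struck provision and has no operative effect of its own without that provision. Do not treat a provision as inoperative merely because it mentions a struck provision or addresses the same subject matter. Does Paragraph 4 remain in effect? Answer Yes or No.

Paragraph 1 is struck. Paragraph 2 operates only by reference to Paragraph 1, so it falls with Paragraph 1. Paragraph 4 operates only by reference to Paragraph 2, so it falls with Paragraph 2. Paragraph 3 provides that the Act is not severable, so the invalidity of any one provision voids the entire Act. No provision of the Act survives. Paragraph 4 is among the inoperative provisions, so the answer is no.

No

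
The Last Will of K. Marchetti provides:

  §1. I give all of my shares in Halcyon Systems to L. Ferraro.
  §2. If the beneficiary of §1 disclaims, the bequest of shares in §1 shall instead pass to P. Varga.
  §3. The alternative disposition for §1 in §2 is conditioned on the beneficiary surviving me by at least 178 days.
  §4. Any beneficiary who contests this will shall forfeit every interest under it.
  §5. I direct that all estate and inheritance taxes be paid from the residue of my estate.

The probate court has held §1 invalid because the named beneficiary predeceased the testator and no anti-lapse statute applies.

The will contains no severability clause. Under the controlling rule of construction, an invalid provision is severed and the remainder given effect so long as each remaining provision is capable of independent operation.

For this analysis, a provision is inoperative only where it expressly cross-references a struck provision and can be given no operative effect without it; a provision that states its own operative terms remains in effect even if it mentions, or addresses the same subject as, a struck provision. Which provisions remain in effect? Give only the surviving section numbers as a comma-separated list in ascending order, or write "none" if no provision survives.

4, 5

§1 is struck. The only function of §2 is the alternative disposition for §1, so it cannot stand once §1 is removed. §3 merely fixes the survivorship condition on §2; with §2 gone it has nothing to operate on and falls away. With no severability clause, the stated default rule severs what cannot stand and enforces each remaining provision that can operate on its own. That leaves §4 and §5 in effect.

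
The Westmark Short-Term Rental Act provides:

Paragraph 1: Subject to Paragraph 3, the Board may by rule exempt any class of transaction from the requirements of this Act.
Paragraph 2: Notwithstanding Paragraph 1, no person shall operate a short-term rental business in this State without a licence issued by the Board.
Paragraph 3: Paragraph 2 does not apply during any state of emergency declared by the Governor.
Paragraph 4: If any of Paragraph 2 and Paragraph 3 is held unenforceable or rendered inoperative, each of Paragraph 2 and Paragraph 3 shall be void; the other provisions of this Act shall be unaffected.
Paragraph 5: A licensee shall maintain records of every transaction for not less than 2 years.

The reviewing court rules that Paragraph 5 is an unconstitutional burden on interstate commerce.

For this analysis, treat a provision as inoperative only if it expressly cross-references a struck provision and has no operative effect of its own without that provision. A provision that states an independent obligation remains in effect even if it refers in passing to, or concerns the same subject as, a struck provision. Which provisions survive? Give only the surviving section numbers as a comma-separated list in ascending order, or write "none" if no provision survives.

Paragraph 5 is struck. Nothing else in the Act is defined by reference to Paragraph 5. Paragraph 4 ties Paragraph 2 and Paragraph 3 together, but none of those is affected here; the remaining provisions continue in force under Paragraph 4. Paragraph 1, Paragraph 2, Paragraph 3, and Paragraph 4 remain in effect.

1, 2, 3, 4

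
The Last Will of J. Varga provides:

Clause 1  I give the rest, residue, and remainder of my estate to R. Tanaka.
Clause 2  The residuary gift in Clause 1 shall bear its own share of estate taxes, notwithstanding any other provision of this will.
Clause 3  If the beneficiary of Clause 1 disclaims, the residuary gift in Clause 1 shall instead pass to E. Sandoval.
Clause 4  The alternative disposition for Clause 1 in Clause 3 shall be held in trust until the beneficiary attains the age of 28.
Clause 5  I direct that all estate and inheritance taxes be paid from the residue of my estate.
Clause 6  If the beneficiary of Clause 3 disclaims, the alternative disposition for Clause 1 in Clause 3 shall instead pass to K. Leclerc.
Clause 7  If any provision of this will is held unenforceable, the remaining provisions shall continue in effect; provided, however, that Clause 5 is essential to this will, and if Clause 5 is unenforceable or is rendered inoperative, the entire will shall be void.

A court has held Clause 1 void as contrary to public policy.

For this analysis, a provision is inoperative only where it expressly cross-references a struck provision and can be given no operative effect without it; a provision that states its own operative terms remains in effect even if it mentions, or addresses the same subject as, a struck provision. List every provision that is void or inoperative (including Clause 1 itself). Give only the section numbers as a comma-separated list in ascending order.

Clause 1 is struck. The only function of Clause 2 is the tax charge on Clause 1, so it cannot stand once Clause 1 is removed. Clause 3 operates only by reference to Clause 1, so it falls with Clause 1. Clause 4 merely fixes the trust for Clause 3; with Clause 3 gone it has nothing to operate on and falls away. The only function of Clause 6 is the alternative disposition for Clause 3, so it cannot stand once Clause 3 is removed. Clause 7 makes Clause 5 an essential term, but Clause 5 is unaffected, so the severability proviso in Clause 7 preserves the remaining provisions. The provisions still in force are Clause 5 and Clause 7.

1, 2, 3, 4, 6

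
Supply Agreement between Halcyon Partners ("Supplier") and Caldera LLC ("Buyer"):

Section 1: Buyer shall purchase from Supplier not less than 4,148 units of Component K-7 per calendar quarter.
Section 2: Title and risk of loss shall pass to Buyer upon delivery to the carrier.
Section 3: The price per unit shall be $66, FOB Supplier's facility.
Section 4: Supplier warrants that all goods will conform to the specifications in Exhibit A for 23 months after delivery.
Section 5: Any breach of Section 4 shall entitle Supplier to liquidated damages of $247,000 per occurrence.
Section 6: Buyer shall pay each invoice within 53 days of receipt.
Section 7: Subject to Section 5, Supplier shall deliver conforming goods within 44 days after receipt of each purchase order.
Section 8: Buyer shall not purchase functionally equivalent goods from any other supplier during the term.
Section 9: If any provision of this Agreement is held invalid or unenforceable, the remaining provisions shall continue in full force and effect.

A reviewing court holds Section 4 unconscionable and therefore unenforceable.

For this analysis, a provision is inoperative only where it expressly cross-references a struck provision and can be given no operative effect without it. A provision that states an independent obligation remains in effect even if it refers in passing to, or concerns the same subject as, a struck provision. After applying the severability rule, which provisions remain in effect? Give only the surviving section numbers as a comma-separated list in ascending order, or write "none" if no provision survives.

Section 4 is struck. Section 5 does nothing except set the liquidated-damages amount by reference to Section 4; with Section 4 gone it has no independent effect and is inoperative. Section 7 mentions Section 5 but its own obligation stands independently of Section 5, so Section 7 is not affected. Under the severability clause in Section 9, the remaining provisions continue in force. Section 1, Section 2, Section 3, Section 6, Section 7, Section 8, and Section 9 remain in effect.

1, 2, 3, 6, 7, 8, 9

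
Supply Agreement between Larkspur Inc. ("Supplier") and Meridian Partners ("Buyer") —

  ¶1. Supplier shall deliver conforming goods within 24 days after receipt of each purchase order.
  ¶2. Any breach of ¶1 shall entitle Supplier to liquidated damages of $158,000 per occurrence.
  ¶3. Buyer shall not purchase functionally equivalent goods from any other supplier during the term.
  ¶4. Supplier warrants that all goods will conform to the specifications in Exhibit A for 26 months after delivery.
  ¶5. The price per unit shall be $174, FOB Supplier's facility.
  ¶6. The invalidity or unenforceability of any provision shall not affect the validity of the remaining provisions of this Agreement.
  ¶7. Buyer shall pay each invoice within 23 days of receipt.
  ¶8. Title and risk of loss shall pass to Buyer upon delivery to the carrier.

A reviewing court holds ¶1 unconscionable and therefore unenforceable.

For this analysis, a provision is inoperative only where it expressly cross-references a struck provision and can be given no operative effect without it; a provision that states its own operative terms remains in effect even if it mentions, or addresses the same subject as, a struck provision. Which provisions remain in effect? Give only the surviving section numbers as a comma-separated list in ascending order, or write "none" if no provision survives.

¶1 is struck. ¶2 operates only by reference to ¶1, so it falls with ¶1. ¶6 is a severability clause and preserves every provision that can still be given independent effect. The provisions still in force are ¶3, ¶4, ¶5, ¶6, ¶7, and ¶8.

3, 4, 5, 6, 7, 8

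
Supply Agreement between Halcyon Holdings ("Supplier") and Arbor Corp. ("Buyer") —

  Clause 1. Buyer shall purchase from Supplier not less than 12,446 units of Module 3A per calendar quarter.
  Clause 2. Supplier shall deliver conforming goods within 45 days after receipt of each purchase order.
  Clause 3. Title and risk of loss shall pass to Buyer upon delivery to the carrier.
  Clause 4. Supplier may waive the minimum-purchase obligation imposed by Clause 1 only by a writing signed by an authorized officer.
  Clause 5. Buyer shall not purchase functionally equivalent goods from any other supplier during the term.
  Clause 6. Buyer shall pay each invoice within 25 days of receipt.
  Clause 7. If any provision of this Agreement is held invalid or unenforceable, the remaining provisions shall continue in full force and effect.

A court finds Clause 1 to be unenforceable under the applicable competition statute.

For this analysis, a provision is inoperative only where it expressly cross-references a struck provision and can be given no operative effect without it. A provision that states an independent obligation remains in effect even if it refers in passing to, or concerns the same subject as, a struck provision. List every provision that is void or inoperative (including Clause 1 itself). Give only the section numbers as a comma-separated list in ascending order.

1, 4

Clause 1 is struck. Clause 4 merely fixes the waiver condition for Clause 1; with Clause 1 gone it has nothing to operate on and falls away. Clause 7 is a severability clause and preserves every provision that can still be given independent effect. The provisions still in force are Clause 2, Clause 3, Clause 5, Clause 6, and Clause 7.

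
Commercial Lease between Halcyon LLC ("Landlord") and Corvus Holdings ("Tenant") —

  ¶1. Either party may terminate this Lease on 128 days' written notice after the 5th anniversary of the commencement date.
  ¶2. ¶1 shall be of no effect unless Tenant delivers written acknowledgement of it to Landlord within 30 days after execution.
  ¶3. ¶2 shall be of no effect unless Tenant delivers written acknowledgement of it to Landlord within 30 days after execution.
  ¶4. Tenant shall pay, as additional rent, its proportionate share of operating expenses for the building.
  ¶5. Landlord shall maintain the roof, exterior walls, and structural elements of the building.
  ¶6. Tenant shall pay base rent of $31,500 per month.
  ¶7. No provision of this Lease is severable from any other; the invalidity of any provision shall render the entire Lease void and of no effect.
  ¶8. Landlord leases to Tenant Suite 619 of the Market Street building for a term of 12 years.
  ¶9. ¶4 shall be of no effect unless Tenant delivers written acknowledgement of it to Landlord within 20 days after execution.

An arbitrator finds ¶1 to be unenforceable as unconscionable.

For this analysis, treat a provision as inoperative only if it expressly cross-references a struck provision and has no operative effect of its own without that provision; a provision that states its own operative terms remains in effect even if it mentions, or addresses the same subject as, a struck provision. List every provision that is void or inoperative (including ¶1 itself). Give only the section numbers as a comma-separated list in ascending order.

¶1 is struck. ¶2 has no operative effect of its own apart from ¶1 and is therefore inoperative. ¶3 operates only by reference to ¶2, so it falls with ¶2. ¶7 provides that the Lease is not severable, so the invalidity of any one provision voids the entire Lease. No provision of the Lease survives.

1, 2, 3, 4, 5, 6, 7, 8, 9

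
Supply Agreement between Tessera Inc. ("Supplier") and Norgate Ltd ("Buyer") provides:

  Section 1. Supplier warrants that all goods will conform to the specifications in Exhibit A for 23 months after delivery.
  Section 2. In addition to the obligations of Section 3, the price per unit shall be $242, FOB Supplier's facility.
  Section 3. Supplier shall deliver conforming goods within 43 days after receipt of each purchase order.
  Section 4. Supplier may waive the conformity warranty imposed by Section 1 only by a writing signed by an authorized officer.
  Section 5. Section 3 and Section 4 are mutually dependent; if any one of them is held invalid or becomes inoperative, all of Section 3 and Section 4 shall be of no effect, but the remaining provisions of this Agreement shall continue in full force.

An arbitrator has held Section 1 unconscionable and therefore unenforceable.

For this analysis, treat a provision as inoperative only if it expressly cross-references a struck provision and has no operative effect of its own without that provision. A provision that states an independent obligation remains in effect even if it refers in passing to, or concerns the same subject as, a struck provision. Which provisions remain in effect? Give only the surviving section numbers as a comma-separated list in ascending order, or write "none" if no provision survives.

2, 5

Section 1 is struck. Section 4 merely fixes the waiver condition for Section 1; with Section 1 gone it has nothing to operate on and falls away. Although Section 2 refers to Section 3, its operative terms do not depend on Section 3, so it remains in effect. Section 5 declares Section 3 and Section 4 mutually dependent; since one of them has fallen, all of them are of no effect. That brings down Section 3 as well. The remainder continues in force under Section 5. The provisions still in force are Section 2 and Section 5.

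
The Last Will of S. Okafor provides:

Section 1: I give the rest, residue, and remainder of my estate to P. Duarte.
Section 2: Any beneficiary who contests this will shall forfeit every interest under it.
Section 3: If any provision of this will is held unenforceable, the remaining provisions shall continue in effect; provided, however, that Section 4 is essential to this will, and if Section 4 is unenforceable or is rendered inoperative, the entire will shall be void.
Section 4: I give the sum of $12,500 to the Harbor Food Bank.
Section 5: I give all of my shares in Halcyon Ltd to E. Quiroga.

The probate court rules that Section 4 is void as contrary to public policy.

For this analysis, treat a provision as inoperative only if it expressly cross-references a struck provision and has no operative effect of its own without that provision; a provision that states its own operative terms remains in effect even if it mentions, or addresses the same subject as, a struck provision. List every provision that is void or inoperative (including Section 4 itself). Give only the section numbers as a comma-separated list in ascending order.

Section 4 is struck. Nothing else in the will is defined by reference to Section 4. Section 3 makes Section 4 an essential term, and Section 4 is the provision held invalid; under Section 3, the entire will is therefore void. No provision of the will survives.

1, 2, 3, 4, 5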